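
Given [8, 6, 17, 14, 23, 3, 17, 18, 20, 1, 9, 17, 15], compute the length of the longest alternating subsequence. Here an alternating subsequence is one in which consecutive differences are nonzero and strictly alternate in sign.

10

A longest alternating subsequence is 8, 6, 17, 14, 23, 3, 17, 1, 17, 15 (positions 1,2,3,4,5,6,7,10,12,13); its 9 consecutive differences strictly alternate in sign, and length 10 is optimal.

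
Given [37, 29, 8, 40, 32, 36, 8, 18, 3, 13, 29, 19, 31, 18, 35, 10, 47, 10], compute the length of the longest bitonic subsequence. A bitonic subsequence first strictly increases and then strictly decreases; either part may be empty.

7

One longest bitonic subsequence is 37, 40, 36, 29, 19, 18, 10 (positions 1,4,6,11,12,14,18): it rises to 40 then falls. Length 7 is optimal.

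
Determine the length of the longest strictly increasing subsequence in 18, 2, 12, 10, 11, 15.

4

One longest increasing subsequence is 2, 10, 11, 15 (positions 2,4,5,6), of length 4; no longer one exists.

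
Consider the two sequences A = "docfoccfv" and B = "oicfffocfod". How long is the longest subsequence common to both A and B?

6

A longest common subsequence is ocfocf (length 6); the LCS DP confirms no longer common subsequence exists.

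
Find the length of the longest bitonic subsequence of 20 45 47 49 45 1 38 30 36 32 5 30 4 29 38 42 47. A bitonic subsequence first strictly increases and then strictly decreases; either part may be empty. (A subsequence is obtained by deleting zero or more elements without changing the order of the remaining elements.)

One longest bitonic subsequence is 20, 45, 47, 49, 45, 38, 36, 32, 30, 29 (positions 1,2,3,4,5,7,9,10,12,14): it rises to 49 then falls. Length 10 is optimal.

10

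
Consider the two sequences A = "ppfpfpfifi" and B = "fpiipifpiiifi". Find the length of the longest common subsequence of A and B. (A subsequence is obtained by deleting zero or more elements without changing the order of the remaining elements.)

7

A longest common subsequence is ppfpifi (length 7); the LCS DP confirms no longer common subsequence exists.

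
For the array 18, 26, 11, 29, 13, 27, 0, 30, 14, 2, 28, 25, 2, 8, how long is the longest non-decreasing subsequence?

Scanning left to right, the best length ending at each element is: 18→1, 26→2, 11→1, 29→3, 13→2, 27→3, 0→1, 30→4, 14→3, 2→2, 28→4, 25→4, 2→3, 8→4.
So the longest non-decreasing subsequence has length 4, e.g. 18, 26, 29, 30.

4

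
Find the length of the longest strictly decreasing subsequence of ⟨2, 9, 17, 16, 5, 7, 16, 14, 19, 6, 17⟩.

4

One longest decreasing subsequence is 17, 16, 7, 6 (positions 3,4,6,10), of length 4; no longer one exists.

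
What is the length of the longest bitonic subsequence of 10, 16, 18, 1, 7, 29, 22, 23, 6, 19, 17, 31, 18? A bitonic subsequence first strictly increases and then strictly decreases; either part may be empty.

7

One longest bitonic subsequence is 10, 16, 18, 29, 23, 19, 18 (positions 1,2,3,6,8,10,13): it rises to 29 then falls. Length 7 is optimal.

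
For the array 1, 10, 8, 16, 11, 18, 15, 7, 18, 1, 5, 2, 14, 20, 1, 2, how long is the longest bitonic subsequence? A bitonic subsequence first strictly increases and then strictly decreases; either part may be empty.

9

One longest bitonic subsequence is 1, 10, 16, 18, 15, 7, 5, 2, 1 (positions 1,2,4,6,7,8,11,12,15): it rises to 18 then falls. Length 9 is optimal.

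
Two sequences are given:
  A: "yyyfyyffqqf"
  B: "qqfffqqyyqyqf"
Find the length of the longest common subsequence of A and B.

A longest common subsequence is fyyqqf (length 6); the LCS DP confirms no longer common subsequence exists.

6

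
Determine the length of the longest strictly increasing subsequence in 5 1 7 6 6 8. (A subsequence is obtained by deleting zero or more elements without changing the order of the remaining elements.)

Scanning left to right, the best length ending at each element is: 5→1, 1→1, 7→2, 6→2, 6→2, 8→3.
So the longest increasing subsequence has length 3, e.g. 5, 7, 8.

3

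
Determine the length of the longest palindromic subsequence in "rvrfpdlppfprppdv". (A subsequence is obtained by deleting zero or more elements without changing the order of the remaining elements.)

9

Using dp[i][j] = 2 + dp[i+1][j−1] if the ends match, else max(dp[i+1][j], dp[i][j−1]):
dp[1][16] = 9. A witness is vdpprppdv at positions 2,6,8,9,12,13,14,15,16.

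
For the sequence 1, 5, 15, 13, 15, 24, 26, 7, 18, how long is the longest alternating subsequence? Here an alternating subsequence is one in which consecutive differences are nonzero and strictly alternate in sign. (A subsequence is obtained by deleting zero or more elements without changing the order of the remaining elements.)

Track the best alternating length ending on an up-step vs a down-step at each position: up/down = 1/1, 2/1, 2/1, 2/3, 4/1, 4/1, 4/1, 2/5, 6/5.
The maximum over both is 6; one such subsequence is 1, 15, 13, 15, 7, 18.

6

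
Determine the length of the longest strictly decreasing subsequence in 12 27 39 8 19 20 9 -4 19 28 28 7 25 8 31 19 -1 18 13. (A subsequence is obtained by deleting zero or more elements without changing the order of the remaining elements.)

6

Scanning left to right, the best length ending at each element is: 12→1, 27→1, 39→1, 8→2, 19→2, 20→2, 9→3, -4→4, 19→3, 28→2, 28→2, 7→4, 25→3, 8→4, 31→2, 19→4, -1→5, 18→5, 13→6.
So the longest decreasing subsequence has length 6, e.g. 39, 28, 25, 19, 18, 13.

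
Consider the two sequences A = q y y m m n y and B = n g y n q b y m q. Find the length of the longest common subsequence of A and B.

3

A longest common subsequence is qym (length 3); the LCS DP confirms no longer common subsequence exists.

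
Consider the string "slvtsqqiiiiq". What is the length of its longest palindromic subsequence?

6

Using dp[i][j] = 2 + dp[i+1][j−1] if the ends match, else max(dp[i+1][j], dp[i][j−1]):
dp[1][12] = 6. A witness is qiiiiq at positions 6,8,9,10,11,12.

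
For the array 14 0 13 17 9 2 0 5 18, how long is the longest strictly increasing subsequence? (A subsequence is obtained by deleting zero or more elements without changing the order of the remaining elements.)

4

Scanning left to right, the best length ending at each element is: 14→1, 0→1, 13→2, 17→3, 9→2, 2→2, 0→1, 5→3, 18→4.
So the longest increasing subsequence has length 4, e.g. 0, 13, 17, 18.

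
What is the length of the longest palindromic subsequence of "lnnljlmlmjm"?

5

One longest palindromic subsequence is jmlmj (positions 5,7,8,9,10); it reads the same forward and backward, and the interval DP gives dp[1][11] = 5.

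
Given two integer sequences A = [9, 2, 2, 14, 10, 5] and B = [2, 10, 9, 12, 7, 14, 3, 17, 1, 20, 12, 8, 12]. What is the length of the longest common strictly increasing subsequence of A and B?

For each value that appears in both, track the longest common increasing run ending there.
The best achievable length is 2; one witness is 2, 10 (A-positions 2,5, B-positions 1,2).

2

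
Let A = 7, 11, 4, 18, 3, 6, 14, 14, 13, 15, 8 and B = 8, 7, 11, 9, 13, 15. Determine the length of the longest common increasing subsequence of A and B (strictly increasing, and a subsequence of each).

4

A longest common strictly increasing subsequence is 7, 11, 13, 15 (length 4); it appears in order in both A and B, and no longer such subsequence exists.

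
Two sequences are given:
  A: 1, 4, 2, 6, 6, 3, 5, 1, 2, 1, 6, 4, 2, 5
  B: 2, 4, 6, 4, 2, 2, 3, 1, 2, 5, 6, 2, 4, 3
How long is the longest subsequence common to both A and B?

Backtracking the LCS table gives one alignment: 4 (A2,B4) → 2 (A3,B6) → 3 (A6,B7) → 1 (A8,B8) → 2 (A9,B9) → 6 (A11,B11) → 4 (A12,B13).
So the longest common subsequence has length 7.

7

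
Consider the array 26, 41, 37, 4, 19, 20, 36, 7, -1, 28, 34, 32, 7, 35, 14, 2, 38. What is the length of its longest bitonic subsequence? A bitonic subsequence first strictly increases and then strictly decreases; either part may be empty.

One longest bitonic subsequence is 26, 41, 37, 36, 34, 32, 14, 2 (positions 1,2,3,7,11,12,15,16): it rises to 41 then falls. Length 8 is optimal.

8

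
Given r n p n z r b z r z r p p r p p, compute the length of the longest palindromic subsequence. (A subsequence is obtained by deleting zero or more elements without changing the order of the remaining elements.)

Using dp[i][j] = 2 + dp[i+1][j−1] if the ends match, else max(dp[i+1][j], dp[i][j−1]):
dp[1][16] = 9. A witness is rprzrzrpr at positions 1,3,6,8,9,10,11,13,14.

9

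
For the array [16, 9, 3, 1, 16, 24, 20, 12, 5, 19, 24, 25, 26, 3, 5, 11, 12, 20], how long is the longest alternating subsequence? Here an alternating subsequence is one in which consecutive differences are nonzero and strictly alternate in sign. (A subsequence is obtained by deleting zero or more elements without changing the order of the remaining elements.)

7

Track the best alternating length ending on an up-step vs a down-step at each position: up/down = 1/1, 1/2, 1/2, 1/2, 3/1, 3/1, 3/4, 3/4, 3/4, 5/4, 5/1, 5/1, 5/1, 3/6, 7/6, 7/6, 7/6, 7/6.
The maximum over both is 7; one such subsequence is 16, 9, 16, 12, 19, 3, 5.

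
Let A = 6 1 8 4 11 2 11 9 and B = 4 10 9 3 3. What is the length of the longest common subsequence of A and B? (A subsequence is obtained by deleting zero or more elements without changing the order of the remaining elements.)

2

Backtracking the LCS table gives one alignment: 4 (A4,B1) → 9 (A8,B3).
So the longest common subsequence has length 2.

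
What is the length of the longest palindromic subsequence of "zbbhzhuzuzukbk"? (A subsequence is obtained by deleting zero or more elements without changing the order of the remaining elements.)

7

One longest palindromic subsequence is buzuzub (positions 3,7,8,9,10,11,13); it reads the same forward and backward, and the interval DP gives dp[1][14] = 7.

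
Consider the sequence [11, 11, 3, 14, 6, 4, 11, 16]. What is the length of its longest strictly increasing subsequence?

4

Let dp[i] be the longest increasing subsequence ending at position i. Then dp = [1, 1, 1, 2, 2, 2, 3, 4].
The maximum is 4; one witness is 3, 6, 11, 16 at positions 3,5,7,8.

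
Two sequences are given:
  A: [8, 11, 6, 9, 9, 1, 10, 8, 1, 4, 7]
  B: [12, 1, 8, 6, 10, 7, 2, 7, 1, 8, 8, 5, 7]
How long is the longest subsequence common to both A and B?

5

Backtracking the LCS table gives one alignment: 8 (A1,B3) → 6 (A3,B4) → 1 (A6,B9) → 8 (A8,B11) → 7 (A11,B13).
So the longest common subsequence has length 5.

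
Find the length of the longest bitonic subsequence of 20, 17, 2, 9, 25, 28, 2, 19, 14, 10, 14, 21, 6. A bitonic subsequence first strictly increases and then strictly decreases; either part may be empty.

Let inc[i] be the LIS ending at i and dec[i] the longest strictly decreasing subsequence starting at i. inc = [1, 1, 1, 2, 3, 4, 1, 3, 3, 3, 4, 5, 2], dec = [5, 4, 1, 2, 5, 5, 1, 4, 3, 2, 2, 2, 1].
max_i inc[i]+dec[i]−1 = 8, with one witness 2, 9, 25, 28, 19, 14, 10, 6.

8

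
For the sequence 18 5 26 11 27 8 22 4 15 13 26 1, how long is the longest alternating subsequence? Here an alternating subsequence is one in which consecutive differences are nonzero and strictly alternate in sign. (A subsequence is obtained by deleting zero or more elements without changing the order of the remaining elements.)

A longest alternating subsequence is 18, 5, 26, 11, 27, 8, 22, 4, 15, 13, 26, 1 (positions 1,2,3,4,5,6,7,8,9,10,11,12); its 11 consecutive differences strictly alternate in sign, and length 12 is optimal.

12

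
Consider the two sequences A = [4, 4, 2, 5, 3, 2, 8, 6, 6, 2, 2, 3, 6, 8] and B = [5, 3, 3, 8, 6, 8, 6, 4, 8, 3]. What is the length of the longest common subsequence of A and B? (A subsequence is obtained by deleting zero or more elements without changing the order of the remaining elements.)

6

Backtracking the LCS table gives one alignment: 5 (A4,B1) → 3 (A5,B3) → 8 (A7,B4) → 6 (A8,B5) → 6 (A9,B7) → 3 (A12,B10).
So the longest common subsequence has length 6.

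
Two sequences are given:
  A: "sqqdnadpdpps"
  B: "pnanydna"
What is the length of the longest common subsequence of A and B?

Backtracking the LCS table gives one alignment: d (A4,B6) → n (A5,B7) → a (A6,B8).
So the longest common subsequence has length 3.

3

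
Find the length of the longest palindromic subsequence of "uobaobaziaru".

One longest palindromic subsequence is uaiau (positions 1,7,9,10,12); it reads the same forward and backward, and the interval DP gives dp[1][12] = 5.

5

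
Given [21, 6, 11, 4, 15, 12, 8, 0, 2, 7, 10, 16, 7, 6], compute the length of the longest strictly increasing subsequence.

5

Let dp[i] be the longest increasing subsequence ending at position i. Then dp = [1, 1, 2, 1, 3, 3, 2, 1, 2, 3, 4, 5, 3, 3].
The maximum is 5; one witness is 0, 2, 7, 10, 16 at positions 8,9,10,11,12.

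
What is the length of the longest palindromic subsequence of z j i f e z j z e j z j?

Using dp[i][j] = 2 + dp[i+1][j−1] if the ends match, else max(dp[i+1][j], dp[i][j−1]):
dp[1][12] = 9. A witness is zjezjzejz at positions 1,2,5,6,7,8,9,10,11.

9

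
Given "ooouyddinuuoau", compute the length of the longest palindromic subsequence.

6

One longest palindromic subsequence is oudduo (positions 3,4,6,7,11,12); it reads the same forward and backward, and the interval DP gives dp[1][14] = 6.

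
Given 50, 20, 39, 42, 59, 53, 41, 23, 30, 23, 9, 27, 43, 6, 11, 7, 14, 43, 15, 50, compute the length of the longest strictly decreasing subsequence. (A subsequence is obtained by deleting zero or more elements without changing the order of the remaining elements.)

7

Let dp[i] be the longest decreasing subsequence ending at position i. Then dp = [1, 2, 2, 2, 1, 2, 3, 4, 4, 5, 6, 5, 3, 7, 6, 7, 6, 3, 6, 3].
The maximum is 7; one witness is 50, 42, 41, 30, 23, 9, 6 at positions 1,4,7,9,10,11,14.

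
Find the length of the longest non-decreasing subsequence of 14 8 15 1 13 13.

3

Let dp[i] be the longest non-decreasing subsequence ending at position i. Then dp = [1, 1, 2, 1, 2, 3].
The maximum is 3; one witness is 8, 13, 13 at positions 2,5,6.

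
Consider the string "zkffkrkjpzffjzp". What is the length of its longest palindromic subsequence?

One longest palindromic subsequence is zffkrkffz (positions 1,3,4,5,6,7,11,12,14); it reads the same forward and backward, and the interval DP gives dp[1][15] = 9.

9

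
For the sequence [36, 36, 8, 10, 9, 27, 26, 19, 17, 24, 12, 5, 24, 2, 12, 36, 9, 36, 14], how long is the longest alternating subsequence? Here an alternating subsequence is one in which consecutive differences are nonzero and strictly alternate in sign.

14

Track the best alternating length ending on an up-step vs a down-step at each position: up/down = 1/1, 1/1, 1/2, 3/2, 3/4, 5/2, 5/6, 5/6, 5/6, 7/6, 5/8, 1/8, 9/6, 1/10, 11/10, 11/1, 11/12, 13/1, 13/14.
The maximum over both is 14; one such subsequence is 36, 8, 10, 9, 27, 19, 24, 12, 24, 2, 12, 9, 36, 14.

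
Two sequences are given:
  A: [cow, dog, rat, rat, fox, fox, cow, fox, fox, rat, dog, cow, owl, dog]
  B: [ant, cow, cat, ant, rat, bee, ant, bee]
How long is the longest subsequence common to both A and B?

2

A longest common subsequence is cow, rat (length 2); the LCS DP confirms no longer common subsequence exists.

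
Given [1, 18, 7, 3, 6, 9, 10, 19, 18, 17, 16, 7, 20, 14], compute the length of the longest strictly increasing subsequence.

7

Let dp[i] be the longest increasing subsequence ending at position i. Then dp = [1, 2, 2, 2, 3, 4, 5, 6, 6, 6, 6, 4, 7, 6].
The maximum is 7; one witness is 1, 3, 6, 9, 10, 19, 20 at positions 1,4,5,6,7,8,13.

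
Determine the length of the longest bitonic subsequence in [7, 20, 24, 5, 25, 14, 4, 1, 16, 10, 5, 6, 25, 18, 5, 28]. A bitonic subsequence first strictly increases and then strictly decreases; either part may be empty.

8

One longest bitonic subsequence is 7, 20, 24, 25, 16, 10, 6, 5 (positions 1,2,3,5,9,10,12,15): it rises to 25 then falls. Length 8 is optimal.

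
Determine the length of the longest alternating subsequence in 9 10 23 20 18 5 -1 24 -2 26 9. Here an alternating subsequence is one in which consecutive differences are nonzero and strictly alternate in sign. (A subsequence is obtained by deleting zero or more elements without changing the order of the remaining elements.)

7

A longest alternating subsequence is 9, 23, 20, 24, -2, 26, 9 (positions 1,3,4,8,9,10,11); its 6 consecutive differences strictly alternate in sign, and length 7 is optimal.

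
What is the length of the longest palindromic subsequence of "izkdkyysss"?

3

One longest palindromic subsequence is sss (positions 8,9,10); it reads the same forward and backward, and the interval DP gives dp[1][10] = 3.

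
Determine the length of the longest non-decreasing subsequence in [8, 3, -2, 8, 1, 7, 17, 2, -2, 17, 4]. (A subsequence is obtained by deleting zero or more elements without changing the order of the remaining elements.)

5

Let dp[i] be the longest non-decreasing subsequence ending at position i. Then dp = [1, 1, 1, 2, 2, 3, 4, 3, 2, 5, 4].
The maximum is 5; one witness is -2, 1, 7, 17, 17 at positions 3,5,6,7,10.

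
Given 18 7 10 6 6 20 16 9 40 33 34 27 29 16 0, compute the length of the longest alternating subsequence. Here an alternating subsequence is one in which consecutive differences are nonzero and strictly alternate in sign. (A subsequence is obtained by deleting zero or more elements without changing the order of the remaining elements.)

12

A longest alternating subsequence is 18, 7, 10, 6, 20, 16, 40, 33, 34, 27, 29, 16 (positions 1,2,3,4,6,7,9,10,11,12,13,14); its 11 consecutive differences strictly alternate in sign, and length 12 is optimal.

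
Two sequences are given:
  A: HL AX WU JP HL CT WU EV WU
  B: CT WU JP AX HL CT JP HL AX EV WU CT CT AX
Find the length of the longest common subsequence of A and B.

6

Backtracking the LCS table gives one alignment: WU (A3,B2) → JP (A4,B3) → HL (A5,B5) → CT (A6,B6) → EV (A8,B10) → WU (A9,B11).
So the longest common subsequence has length 6.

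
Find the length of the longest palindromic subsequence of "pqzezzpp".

5

Using dp[i][j] = 2 + dp[i+1][j−1] if the ends match, else max(dp[i+1][j], dp[i][j−1]):
dp[1][8] = 5. A witness is pzzzp at positions 1,3,5,6,8.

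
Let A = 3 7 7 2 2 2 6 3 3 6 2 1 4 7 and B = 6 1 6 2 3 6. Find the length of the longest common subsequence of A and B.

3

Backtracking the LCS table gives one alignment: 2 (A6,B4) → 3 (A9,B5) → 6 (A10,B6).
So the longest common subsequence has length 3.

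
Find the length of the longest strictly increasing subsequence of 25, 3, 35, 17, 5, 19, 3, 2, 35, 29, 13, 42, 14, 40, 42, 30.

One longest increasing subsequence is 3, 17, 19, 35, 40, 42 (positions 2,4,6,9,14,15), of length 6; no longer one exists.

6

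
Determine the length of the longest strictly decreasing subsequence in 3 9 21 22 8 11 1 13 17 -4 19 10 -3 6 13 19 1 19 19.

Let dp[i] be the longest decreasing subsequence ending at position i. Then dp = [1, 1, 1, 1, 2, 2, 3, 2, 2, 4, 2, 3, 4, 4, 3, 2, 5, 2, 2].
The maximum is 5; one witness is 21, 11, 10, 6, 1 at positions 3,6,12,14,17.

5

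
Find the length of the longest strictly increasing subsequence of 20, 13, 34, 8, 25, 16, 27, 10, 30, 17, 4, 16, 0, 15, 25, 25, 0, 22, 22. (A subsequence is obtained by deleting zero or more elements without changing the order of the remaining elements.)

One longest increasing subsequence is 20, 25, 27, 30 (positions 1,5,7,9), of length 4; no longer one exists.

4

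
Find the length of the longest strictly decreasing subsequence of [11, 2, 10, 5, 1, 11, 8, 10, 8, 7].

4

One longest decreasing subsequence is 11, 10, 5, 1 (positions 1,3,4,5), of length 4; no longer one exists.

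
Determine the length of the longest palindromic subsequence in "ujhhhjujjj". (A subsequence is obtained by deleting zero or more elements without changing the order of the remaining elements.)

One longest palindromic subsequence is ujhhhju (positions 1,2,3,4,5,6,7); it reads the same forward and backward, and the interval DP gives dp[1][10] = 7.

7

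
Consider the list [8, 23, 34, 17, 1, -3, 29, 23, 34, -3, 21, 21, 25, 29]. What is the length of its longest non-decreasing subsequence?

6

Let dp[i] be the longest non-decreasing subsequence ending at position i. Then dp = [1, 2, 3, 2, 1, 1, 3, 3, 4, 2, 3, 4, 5, 6].
The maximum is 6; one witness is 8, 17, 21, 21, 25, 29 at positions 1,4,11,12,13,14.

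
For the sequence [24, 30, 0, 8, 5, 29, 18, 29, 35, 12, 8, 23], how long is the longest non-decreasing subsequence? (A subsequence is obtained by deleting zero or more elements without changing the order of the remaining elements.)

Scanning left to right, the best length ending at each element is: 24→1, 30→2, 0→1, 8→2, 5→2, 29→3, 18→3, 29→4, 35→5, 12→3, 8→3, 23→4.
So the longest non-decreasing subsequence has length 5, e.g. 0, 8, 29, 29, 35.

5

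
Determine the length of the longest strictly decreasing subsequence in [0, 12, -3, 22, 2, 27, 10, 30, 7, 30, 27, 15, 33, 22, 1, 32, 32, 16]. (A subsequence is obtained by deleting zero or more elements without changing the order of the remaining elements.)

Let dp[i] be the longest decreasing subsequence ending at position i. Then dp = [1, 1, 2, 1, 2, 1, 2, 1, 3, 1, 2, 3, 1, 3, 4, 2, 2, 4].
The maximum is 4; one witness is 12, 10, 7, 1 at positions 2,7,9,15.

4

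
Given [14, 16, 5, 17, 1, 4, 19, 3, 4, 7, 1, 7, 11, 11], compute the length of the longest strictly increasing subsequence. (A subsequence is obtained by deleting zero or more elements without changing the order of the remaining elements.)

Let dp[i] be the longest increasing subsequence ending at position i. Then dp = [1, 2, 1, 3, 1, 2, 4, 2, 3, 4, 1, 4, 5, 5].
The maximum is 5; one witness is 1, 3, 4, 7, 11 at positions 5,8,9,10,13.

5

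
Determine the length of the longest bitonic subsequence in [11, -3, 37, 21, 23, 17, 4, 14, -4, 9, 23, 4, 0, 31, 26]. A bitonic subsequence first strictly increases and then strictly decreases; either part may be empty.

8

One longest bitonic subsequence is 11, 37, 23, 17, 14, 9, 4, 0 (positions 1,3,5,6,8,10,12,13): it rises to 37 then falls. Length 8 is optimal.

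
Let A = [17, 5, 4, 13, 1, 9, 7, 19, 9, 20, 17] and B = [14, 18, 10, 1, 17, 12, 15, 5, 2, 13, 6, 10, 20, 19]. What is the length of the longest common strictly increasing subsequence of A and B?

A longest common strictly increasing subsequence is 5, 13, 20 (length 3); it appears in order in both A and B, and no longer such subsequence exists.

3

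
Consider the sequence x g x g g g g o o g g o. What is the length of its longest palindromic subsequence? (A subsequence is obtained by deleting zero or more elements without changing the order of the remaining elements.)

7

Using dp[i][j] = 2 + dp[i+1][j−1] if the ends match, else max(dp[i+1][j], dp[i][j−1]):
dp[1][12] = 7. A witness is ggggggg at positions 2,4,5,6,7,10,11.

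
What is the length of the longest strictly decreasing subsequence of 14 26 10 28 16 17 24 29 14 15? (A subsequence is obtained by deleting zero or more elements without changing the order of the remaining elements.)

3

Let dp[i] be the longest decreasing subsequence ending at position i. Then dp = [1, 1, 2, 1, 2, 2, 2, 1, 3, 3].
The maximum is 3; one witness is 26, 16, 14 at positions 2,5,9.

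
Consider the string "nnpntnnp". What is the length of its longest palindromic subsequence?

5

One longest palindromic subsequence is pnnnp (positions 3,4,6,7,8); it reads the same forward and backward, and the interval DP gives dp[1][8] = 5.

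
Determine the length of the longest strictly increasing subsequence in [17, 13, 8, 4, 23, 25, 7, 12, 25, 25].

Let dp[i] be the longest increasing subsequence ending at position i. Then dp = [1, 1, 1, 1, 2, 3, 2, 3, 4, 4].
The maximum is 4; one witness is 4, 7, 12, 25 at positions 4,7,8,9.

4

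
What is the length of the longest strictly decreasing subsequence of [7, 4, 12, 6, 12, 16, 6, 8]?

2

Scanning left to right, the best length ending at each element is: 7→1, 4→2, 12→1, 6→2, 12→1, 16→1, 6→2, 8→2.
So the longest decreasing subsequence has length 2, e.g. 7, 4.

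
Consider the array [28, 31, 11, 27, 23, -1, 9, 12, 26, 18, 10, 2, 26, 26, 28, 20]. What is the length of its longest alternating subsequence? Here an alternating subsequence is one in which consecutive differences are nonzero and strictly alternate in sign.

9

A longest alternating subsequence is 28, 31, 11, 27, 23, 26, 18, 26, 20 (positions 1,2,3,4,5,9,10,13,16); its 8 consecutive differences strictly alternate in sign, and length 9 is optimal.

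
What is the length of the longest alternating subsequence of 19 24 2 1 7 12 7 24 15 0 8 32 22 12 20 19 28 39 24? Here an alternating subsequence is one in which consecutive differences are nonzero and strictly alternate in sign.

Track the best alternating length ending on an up-step vs a down-step at each position: up/down = 1/1, 2/1, 1/3, 1/3, 4/3, 4/3, 4/5, 6/1, 6/7, 1/7, 8/7, 8/1, 8/9, 8/9, 10/9, 10/11, 12/9, 12/1, 12/13.
The maximum over both is 13; one such subsequence is 19, 24, 2, 12, 7, 24, 15, 32, 12, 20, 19, 28, 24.

13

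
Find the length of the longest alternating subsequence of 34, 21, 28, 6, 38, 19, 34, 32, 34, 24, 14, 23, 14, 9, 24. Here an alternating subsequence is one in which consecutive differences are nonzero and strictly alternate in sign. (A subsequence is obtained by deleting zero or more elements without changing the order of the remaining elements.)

13

Track the best alternating length ending on an up-step vs a down-step at each position: up/down = 1/1, 1/2, 3/2, 1/4, 5/1, 5/6, 7/6, 7/8, 9/6, 7/10, 5/10, 11/10, 5/12, 5/12, 13/10.
The maximum over both is 13; one such subsequence is 34, 21, 28, 6, 38, 19, 34, 32, 34, 14, 23, 14, 24.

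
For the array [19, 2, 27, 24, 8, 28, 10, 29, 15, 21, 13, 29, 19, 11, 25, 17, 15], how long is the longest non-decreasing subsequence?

6

Let dp[i] be the longest non-decreasing subsequence ending at position i. Then dp = [1, 1, 2, 2, 2, 3, 3, 4, 4, 5, 4, 6, 5, 4, 6, 5, 5].
The maximum is 6; one witness is 2, 8, 10, 15, 21, 29 at positions 2,5,7,9,10,12.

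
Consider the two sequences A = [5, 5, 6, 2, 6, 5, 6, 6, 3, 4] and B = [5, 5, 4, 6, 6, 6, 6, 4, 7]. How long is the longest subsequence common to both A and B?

7

A longest common subsequence is 5, 5, 6, 6, 6, 6, 4 (length 7); the LCS DP confirms no longer common subsequence exists.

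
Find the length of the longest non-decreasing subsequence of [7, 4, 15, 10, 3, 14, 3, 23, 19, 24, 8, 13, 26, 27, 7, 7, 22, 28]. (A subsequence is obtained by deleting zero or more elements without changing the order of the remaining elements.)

Let dp[i] be the longest non-decreasing subsequence ending at position i. Then dp = [1, 1, 2, 2, 1, 3, 2, 4, 4, 5, 3, 4, 6, 7, 3, 4, 5, 8].
The maximum is 8; one witness is 7, 10, 14, 23, 24, 26, 27, 28 at positions 1,4,6,8,10,13,14,18.

8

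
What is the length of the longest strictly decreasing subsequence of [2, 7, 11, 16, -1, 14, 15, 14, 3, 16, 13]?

One longest decreasing subsequence is 16, 15, 14, 3 (positions 4,7,8,9), of length 4; no longer one exists.

4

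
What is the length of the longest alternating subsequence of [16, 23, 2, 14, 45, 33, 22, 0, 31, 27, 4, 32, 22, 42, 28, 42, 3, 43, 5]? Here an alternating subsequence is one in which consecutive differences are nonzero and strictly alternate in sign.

15

A longest alternating subsequence is 16, 23, 2, 45, 22, 31, 27, 32, 22, 42, 28, 42, 3, 43, 5 (positions 1,2,3,5,7,9,10,12,13,14,15,16,17,18,19); its 14 consecutive differences strictly alternate in sign, and length 15 is optimal.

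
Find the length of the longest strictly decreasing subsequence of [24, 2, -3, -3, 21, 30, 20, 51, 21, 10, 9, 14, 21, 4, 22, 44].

One longest decreasing subsequence is 24, 21, 20, 10, 9, 4 (positions 1,5,7,10,11,14), of length 6; no longer one exists.

6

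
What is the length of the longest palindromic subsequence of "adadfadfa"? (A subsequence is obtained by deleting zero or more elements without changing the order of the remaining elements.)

7

One longest palindromic subsequence is adafada (positions 1,2,3,5,6,7,9); it reads the same forward and backward, and the interval DP gives dp[1][9] = 7.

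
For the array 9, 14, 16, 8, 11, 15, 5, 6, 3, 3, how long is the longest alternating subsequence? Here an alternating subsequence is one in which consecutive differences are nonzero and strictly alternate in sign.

Track the best alternating length ending on an up-step vs a down-step at each position: up/down = 1/1, 2/1, 2/1, 1/3, 4/3, 4/3, 1/5, 6/5, 1/7, 1/7.
The maximum over both is 7; one such subsequence is 9, 14, 8, 11, 5, 6, 3.

7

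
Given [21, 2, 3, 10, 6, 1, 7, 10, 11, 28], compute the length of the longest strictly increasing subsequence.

7

One longest increasing subsequence is 2, 3, 6, 7, 10, 11, 28 (positions 2,3,5,7,8,9,10), of length 7; no longer one exists.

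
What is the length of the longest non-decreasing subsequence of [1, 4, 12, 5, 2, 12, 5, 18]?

Scanning left to right, the best length ending at each element is: 1→1, 4→2, 12→3, 5→3, 2→2, 12→4, 5→4, 18→5.
So the longest non-decreasing subsequence has length 5, e.g. 1, 4, 12, 12, 18.

5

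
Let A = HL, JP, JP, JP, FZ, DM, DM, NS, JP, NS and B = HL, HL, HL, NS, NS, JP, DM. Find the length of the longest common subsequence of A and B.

A longest common subsequence is HL, JP, DM (length 3); the LCS DP confirms no longer common subsequence exists.

3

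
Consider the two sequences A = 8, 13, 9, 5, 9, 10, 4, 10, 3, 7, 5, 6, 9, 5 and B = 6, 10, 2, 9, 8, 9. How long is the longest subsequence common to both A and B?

2

Backtracking the LCS table gives one alignment: 8 (A1,B5) → 9 (A13,B6).
So the longest common subsequence has length 2.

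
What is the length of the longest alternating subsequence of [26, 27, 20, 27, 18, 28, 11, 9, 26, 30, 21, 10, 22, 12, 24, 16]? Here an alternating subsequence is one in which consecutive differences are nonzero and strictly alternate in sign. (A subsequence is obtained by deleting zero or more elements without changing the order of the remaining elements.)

Track the best alternating length ending on an up-step vs a down-step at each position: up/down = 1/1, 2/1, 1/3, 4/1, 1/5, 6/1, 1/7, 1/7, 8/7, 8/1, 8/9, 8/9, 10/9, 10/11, 12/9, 12/13.
The maximum over both is 13; one such subsequence is 26, 27, 20, 27, 18, 28, 11, 26, 21, 22, 12, 24, 16.

13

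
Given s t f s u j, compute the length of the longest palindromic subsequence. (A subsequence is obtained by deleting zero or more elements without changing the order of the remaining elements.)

One longest palindromic subsequence is sfs (positions 1,3,4); it reads the same forward and backward, and the interval DP gives dp[1][6] = 3.

3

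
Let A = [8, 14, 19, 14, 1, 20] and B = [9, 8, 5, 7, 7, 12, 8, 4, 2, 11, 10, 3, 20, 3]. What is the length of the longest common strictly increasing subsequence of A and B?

A longest common strictly increasing subsequence is 8, 20 (length 2); it appears in order in both A and B, and no longer such subsequence exists.

2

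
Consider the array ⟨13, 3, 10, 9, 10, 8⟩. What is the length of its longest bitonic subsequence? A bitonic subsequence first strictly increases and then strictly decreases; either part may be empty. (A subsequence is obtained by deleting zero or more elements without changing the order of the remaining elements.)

4

One longest bitonic subsequence is 13, 10, 9, 8 (positions 1,3,4,6): it rises to 13 then falls. Length 4 is optimal.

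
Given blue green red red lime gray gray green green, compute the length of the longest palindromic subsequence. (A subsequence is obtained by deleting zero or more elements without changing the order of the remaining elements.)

One longest palindromic subsequence is green gray gray green (positions 2,6,7,9); it reads the same forward and backward, and the interval DP gives dp[1][9] = 4.

4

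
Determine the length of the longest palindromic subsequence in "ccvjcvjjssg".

One longest palindromic subsequence is jjj (positions 4,7,8); it reads the same forward and backward, and the interval DP gives dp[1][11] = 3.

3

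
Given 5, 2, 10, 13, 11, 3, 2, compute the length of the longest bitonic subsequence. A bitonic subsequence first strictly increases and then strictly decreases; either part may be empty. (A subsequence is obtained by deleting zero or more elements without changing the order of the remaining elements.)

Let inc[i] be the LIS ending at i and dec[i] the longest strictly decreasing subsequence starting at i. inc = [1, 1, 2, 3, 3, 2, 1], dec = [3, 1, 3, 4, 3, 2, 1].
max_i inc[i]+dec[i]−1 = 6, with one witness 5, 10, 13, 11, 3, 2.

6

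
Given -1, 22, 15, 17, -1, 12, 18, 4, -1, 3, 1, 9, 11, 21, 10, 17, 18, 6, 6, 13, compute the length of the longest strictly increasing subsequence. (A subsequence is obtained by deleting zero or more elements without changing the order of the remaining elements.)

One longest increasing subsequence is -1, 4, 9, 11, 17, 18 (positions 1,8,12,13,16,17), of length 6; no longer one exists.

6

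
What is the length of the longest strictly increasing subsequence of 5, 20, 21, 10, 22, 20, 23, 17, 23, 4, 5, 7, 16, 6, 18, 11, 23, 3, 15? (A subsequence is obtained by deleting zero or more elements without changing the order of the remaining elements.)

6

Scanning left to right, the best length ending at each element is: 5→1, 20→2, 21→3, 10→2, 22→4, 20→3, 23→5, 17→3, 23→5, 4→1, 5→2, 7→3, 16→4, 6→3, 18→5, 11→4, 23→6, 3→1, 15→5.
So the longest increasing subsequence has length 6, e.g. 4, 5, 7, 16, 18, 23.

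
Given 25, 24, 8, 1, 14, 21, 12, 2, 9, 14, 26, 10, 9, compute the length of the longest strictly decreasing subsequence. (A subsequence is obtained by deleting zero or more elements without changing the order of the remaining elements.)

Let dp[i] be the longest decreasing subsequence ending at position i. Then dp = [1, 2, 3, 4, 3, 3, 4, 5, 5, 4, 1, 5, 6].
The maximum is 6; one witness is 25, 24, 14, 12, 10, 9 at positions 1,2,5,7,12,13.

6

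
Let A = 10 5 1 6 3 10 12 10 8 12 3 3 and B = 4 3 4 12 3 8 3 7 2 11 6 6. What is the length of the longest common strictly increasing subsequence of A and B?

2

A longest common strictly increasing subsequence is 3, 12 (length 2); it appears in order in both A and B, and no longer such subsequence exists.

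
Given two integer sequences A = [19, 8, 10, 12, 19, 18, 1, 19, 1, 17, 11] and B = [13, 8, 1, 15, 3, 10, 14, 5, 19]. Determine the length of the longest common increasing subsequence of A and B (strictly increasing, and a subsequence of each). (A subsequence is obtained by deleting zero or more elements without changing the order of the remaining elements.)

A longest common strictly increasing subsequence is 8, 10, 19 (length 3); it appears in order in both A and B, and no longer such subsequence exists.

3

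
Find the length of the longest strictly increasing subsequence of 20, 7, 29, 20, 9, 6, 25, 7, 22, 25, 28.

One longest increasing subsequence is 7, 20, 22, 25, 28 (positions 2,4,9,10,11), of length 5; no longer one exists.

5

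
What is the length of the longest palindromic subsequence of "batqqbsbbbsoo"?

Using dp[i][j] = 2 + dp[i+1][j−1] if the ends match, else max(dp[i+1][j], dp[i][j−1]):
dp[1][13] = 5. A witness is sbbbs at positions 7,8,9,10,11.

5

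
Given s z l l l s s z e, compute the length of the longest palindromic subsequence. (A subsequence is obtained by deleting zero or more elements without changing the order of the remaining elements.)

Using dp[i][j] = 2 + dp[i+1][j−1] if the ends match, else max(dp[i+1][j], dp[i][j−1]):
dp[1][9] = 5. A witness is zlllz at positions 2,3,4,5,8.

5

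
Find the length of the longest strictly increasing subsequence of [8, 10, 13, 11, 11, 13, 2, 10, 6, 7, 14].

5

Let dp[i] be the longest increasing subsequence ending at position i. Then dp = [1, 2, 3, 3, 3, 4, 1, 2, 2, 3, 5].
The maximum is 5; one witness is 8, 10, 11, 13, 14 at positions 1,2,4,6,11.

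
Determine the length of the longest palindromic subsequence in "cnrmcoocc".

One longest palindromic subsequence is ccoocc (positions 1,5,6,7,8,9); it reads the same forward and backward, and the interval DP gives dp[1][9] = 6.

6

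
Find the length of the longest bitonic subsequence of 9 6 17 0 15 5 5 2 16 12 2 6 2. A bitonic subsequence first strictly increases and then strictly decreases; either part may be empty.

6

One longest bitonic subsequence is 9, 17, 16, 12, 6, 2 (positions 1,3,9,10,12,13): it rises to 17 then falls. Length 6 is optimal.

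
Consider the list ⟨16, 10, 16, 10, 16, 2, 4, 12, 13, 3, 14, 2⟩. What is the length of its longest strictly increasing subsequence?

5

Let dp[i] be the longest increasing subsequence ending at position i. Then dp = [1, 1, 2, 1, 2, 1, 2, 3, 4, 2, 5, 1].
The maximum is 5; one witness is 2, 4, 12, 13, 14 at positions 6,7,8,9,11.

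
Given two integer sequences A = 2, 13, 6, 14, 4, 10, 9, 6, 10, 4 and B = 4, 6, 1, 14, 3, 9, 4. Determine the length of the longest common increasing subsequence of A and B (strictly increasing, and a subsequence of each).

2

For each value that appears in both, track the longest common increasing run ending there.
The best achievable length is 2; one witness is 4, 6 (A-positions 5,8, B-positions 1,2).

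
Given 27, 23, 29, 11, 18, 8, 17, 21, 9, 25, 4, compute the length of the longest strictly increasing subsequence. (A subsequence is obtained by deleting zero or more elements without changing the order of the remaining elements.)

Let dp[i] be the longest increasing subsequence ending at position i. Then dp = [1, 1, 2, 1, 2, 1, 2, 3, 2, 4, 1].
The maximum is 4; one witness is 11, 18, 21, 25 at positions 4,5,8,10.

4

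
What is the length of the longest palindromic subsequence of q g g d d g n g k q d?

One longest palindromic subsequence is qggddggq (positions 1,2,3,4,5,6,8,10); it reads the same forward and backward, and the interval DP gives dp[1][11] = 8.

8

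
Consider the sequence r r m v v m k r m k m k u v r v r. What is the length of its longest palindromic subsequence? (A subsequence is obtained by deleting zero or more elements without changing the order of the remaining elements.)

Using dp[i][j] = 2 + dp[i+1][j−1] if the ends match, else max(dp[i+1][j], dp[i][j−1]):
dp[1][17] = 11. A witness is rvvkmkmkvvr at positions 1,4,5,7,9,10,11,12,14,16,17.

11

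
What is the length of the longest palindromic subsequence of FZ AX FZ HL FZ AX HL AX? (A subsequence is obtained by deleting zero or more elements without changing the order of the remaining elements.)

5

Using dp[i][j] = 2 + dp[i+1][j−1] if the ends match, else max(dp[i+1][j], dp[i][j−1]):
dp[1][8] = 5. A witness is AX HL AX HL AX at positions 2,4,6,7,8.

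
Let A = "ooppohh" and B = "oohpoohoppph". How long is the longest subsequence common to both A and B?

6

A longest common subsequence is oopohh (length 6); the LCS DP confirms no longer common subsequence exists.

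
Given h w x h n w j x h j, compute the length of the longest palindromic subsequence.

5

One longest palindromic subsequence is hxjxh (positions 1,3,7,8,9); it reads the same forward and backward, and the interval DP gives dp[1][10] = 5.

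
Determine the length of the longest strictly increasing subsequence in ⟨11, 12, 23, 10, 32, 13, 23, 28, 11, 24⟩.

Scanning left to right, the best length ending at each element is: 11→1, 12→2, 23→3, 10→1, 32→4, 13→3, 23→4, 28→5, 11→2, 24→5.
So the longest increasing subsequence has length 5, e.g. 11, 12, 13, 23, 28.

5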